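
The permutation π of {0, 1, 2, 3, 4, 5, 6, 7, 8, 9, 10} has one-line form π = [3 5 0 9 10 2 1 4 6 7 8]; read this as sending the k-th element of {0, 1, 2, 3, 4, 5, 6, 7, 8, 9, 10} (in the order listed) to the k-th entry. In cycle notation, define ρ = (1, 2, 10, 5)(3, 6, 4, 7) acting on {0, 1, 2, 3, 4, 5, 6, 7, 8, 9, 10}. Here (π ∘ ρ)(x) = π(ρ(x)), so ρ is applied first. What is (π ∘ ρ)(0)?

3

ρ(0) = 0, then π(0) = 3; composing gives (π ∘ ρ)(0) = 3.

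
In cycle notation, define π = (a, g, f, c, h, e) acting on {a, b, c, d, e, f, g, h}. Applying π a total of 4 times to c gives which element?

g

c lies in the 6-cycle (a, g, f, c, h, e).
Stepping 4 places around the cycle: c → h → e → a → g.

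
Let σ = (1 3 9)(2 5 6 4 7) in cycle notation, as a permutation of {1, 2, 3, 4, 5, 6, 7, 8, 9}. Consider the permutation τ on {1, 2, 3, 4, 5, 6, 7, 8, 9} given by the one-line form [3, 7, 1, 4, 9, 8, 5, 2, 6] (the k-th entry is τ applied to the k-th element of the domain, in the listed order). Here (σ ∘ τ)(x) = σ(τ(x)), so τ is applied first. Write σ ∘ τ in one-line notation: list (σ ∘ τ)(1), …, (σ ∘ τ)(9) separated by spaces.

For each element, apply τ then σ: 1 → 3 → 9; 2 → 7 → 2; 3 → 1 → 3; 4 → 4 → 7; 5 → 9 → 1; 6 → 8 → 8; 7 → 5 → 6; 8 → 2 → 5; 9 → 6 → 4.
Collecting the images, σ ∘ τ = [9 2 3 7 1 8 6 5 4].

9 2 3 7 1 8 6 5 4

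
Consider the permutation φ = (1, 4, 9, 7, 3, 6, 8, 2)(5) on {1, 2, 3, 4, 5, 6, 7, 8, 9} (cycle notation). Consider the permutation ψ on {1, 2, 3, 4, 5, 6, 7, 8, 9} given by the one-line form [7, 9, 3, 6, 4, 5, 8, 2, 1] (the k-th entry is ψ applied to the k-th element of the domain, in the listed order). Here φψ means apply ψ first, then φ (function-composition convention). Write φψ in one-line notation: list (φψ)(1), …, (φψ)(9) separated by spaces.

Chase each element through ψ then φ: 1 → 7 → 3; 2 → 9 → 7; 3 → 3 → 6; 4 → 6 → 8; 5 → 4 → 9; 6 → 5 → 5; 7 → 8 → 2; 8 → 2 → 1; 9 → 1 → 4.
So φψ in one-line form is 3 7 6 8 9 5 2 1 4.

3 7 6 8 9 5 2 1 4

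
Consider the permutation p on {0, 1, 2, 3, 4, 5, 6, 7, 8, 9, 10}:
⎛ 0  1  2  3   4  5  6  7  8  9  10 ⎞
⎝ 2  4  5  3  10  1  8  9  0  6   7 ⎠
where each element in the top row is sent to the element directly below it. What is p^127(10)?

Tracing 10 → 7 → … returns to 10 after 10 steps, so 10 lies in a 10-cycle (0 2 5 1 4 10 7 9 6 8).
On a 10-cycle, p^10 is the identity, so p^127 = p^7 there (127 ≡ 7 mod 10).
Stepping 7 places around the cycle: 10 → 7 → 9 → 6 → 8 → 0 → 2 → 5.

5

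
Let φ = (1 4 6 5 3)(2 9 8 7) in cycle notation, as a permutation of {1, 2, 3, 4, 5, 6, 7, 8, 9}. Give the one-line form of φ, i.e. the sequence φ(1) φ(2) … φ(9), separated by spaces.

4 9 1 6 3 5 2 7 8

Each element maps to the next entry in its cycle (wrapping to the front): 1↦4, 2↦9, 3↦1, 4↦6, 5↦3, 6↦5, 7↦2, 8↦7, 9↦8.
So the one-line form is 4 9 1 6 3 5 2 7 8.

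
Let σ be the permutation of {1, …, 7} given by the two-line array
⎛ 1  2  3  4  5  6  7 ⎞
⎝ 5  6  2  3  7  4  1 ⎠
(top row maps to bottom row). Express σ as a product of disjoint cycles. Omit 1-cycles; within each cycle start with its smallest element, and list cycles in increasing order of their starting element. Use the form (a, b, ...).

Start at 1 and follow images: 1 → 5 → 7 → 1, giving the cycle (1, 5, 7).
Continuing from each remaining unvisited element yields (1, 5, 7)(2, 6, 4, 3).

(1, 5, 7)(2, 6, 4, 3)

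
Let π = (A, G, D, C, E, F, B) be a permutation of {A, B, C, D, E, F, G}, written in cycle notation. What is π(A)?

G

In the cycle (A, G, D, C, E, F, B), A is followed by G, so π(A) = G.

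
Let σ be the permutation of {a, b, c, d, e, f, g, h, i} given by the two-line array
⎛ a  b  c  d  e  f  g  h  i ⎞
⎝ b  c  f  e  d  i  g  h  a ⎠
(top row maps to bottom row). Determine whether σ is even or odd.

In disjoint-cycle form the cycle lengths are 5, 2, 1, 1.
A cycle is odd iff its length is even; σ has 1 even-length cycle, so sgn(σ) = (−1)^1 and σ is odd.

odd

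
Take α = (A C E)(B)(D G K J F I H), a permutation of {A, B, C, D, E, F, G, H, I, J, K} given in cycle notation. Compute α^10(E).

E lies in the 3-cycle (A C E).
Since the cycle has length 3, α^10 acts on it the same as α^1 (10 mod 3 = 1).
Advancing 1 step from E: E → A.

A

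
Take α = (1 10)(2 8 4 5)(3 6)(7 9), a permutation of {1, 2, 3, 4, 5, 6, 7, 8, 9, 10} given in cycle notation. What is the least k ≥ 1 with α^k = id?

The cycle type of α is (4, 2, 2, 2).
Since disjoint cycles commute, ord(α) = lcm(4, 2, 2, 2) = 4.

4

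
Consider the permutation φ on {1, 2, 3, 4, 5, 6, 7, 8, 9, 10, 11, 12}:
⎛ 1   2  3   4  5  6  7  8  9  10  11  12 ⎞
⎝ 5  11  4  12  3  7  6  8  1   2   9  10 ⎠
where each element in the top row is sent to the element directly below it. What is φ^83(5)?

4

Tracing 5 → 3 → … returns to 5 after 9 steps, so 5 lies in a 9-cycle (1 5 3 4 12 10 2 11 9).
On a 9-cycle, φ^9 is the identity, so φ^83 = φ^2 there (83 ≡ 2 mod 9).
Advancing 2 steps from 5: 5 → 3 → 4.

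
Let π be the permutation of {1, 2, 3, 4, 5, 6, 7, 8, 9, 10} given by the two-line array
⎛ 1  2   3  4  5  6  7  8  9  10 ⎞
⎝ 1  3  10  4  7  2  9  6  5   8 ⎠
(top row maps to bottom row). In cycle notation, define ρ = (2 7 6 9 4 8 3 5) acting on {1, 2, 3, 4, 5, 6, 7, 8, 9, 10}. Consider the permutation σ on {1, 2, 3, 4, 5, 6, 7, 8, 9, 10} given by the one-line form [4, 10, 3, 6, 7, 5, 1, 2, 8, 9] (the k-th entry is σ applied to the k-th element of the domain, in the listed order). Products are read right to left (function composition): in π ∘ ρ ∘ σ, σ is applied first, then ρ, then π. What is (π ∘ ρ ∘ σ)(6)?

3

(π ∘ ρ ∘ σ)(6) = π(ρ(σ(6))). σ(6) = 5, then ρ(5) = 2, then π(2) = 3, so the result is 3.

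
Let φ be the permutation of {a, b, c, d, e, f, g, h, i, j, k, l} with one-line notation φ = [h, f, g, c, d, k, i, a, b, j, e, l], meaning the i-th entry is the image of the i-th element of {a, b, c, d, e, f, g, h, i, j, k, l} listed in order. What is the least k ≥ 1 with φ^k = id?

8

Writing φ as disjoint cycles, the cycle lengths are 8, 2, 1, 1.
The order is lcm(8, 2) = 8.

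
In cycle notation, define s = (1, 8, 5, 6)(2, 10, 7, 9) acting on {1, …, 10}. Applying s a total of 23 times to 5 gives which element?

5 lies in the 4-cycle (1, 8, 5, 6).
On a 4-cycle, s^4 is the identity, so s^23 = s^3 there (23 ≡ 3 mod 4).
Stepping 3 places around the cycle: 5 → 6 → 1 → 8.

8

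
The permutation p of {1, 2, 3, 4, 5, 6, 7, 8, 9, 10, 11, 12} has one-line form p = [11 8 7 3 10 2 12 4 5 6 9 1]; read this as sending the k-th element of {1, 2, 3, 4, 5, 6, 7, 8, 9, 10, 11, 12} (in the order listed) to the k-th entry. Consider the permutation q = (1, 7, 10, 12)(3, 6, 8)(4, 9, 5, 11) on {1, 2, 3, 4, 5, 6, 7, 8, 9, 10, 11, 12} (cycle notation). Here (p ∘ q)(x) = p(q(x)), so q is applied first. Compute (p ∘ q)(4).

5

First apply q: q(4) = 9, then p(9) = 5. Thus (p ∘ q)(4) = 5.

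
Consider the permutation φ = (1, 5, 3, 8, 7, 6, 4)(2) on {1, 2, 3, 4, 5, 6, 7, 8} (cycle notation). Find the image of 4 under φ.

4 appears in (1, 5, 3, 8, 7, 6, 4); the next entry (wrapping around) is 1.

1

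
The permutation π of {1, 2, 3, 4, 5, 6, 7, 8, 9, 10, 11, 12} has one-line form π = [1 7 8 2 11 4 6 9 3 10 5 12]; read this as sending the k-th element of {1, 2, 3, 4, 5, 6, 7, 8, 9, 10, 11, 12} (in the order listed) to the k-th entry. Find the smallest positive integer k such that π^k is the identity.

Writing π as disjoint cycles, the cycle lengths are 4, 3, 2, 1, 1, 1.
Since disjoint cycles commute, ord(π) = lcm(4, 3, 2) = 12.

12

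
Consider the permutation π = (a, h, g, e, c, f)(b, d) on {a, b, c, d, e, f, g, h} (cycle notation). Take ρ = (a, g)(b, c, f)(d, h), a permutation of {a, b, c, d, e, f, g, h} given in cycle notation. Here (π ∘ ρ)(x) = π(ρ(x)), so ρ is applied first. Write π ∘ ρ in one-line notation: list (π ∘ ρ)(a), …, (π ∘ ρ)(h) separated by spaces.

e f a g c d h b

(π ∘ ρ)(x) = π(ρ(x)). Computing each image: π(ρ(a)) = π(g) = e, π(ρ(b)) = π(c) = f, π(ρ(c)) = π(f) = a, π(ρ(d)) = π(h) = g, π(ρ(e)) = π(e) = c, π(ρ(f)) = π(b) = d, π(ρ(g)) = π(a) = h, π(ρ(h)) = π(d) = b.
Hence π ∘ ρ = [e f a g c d h b].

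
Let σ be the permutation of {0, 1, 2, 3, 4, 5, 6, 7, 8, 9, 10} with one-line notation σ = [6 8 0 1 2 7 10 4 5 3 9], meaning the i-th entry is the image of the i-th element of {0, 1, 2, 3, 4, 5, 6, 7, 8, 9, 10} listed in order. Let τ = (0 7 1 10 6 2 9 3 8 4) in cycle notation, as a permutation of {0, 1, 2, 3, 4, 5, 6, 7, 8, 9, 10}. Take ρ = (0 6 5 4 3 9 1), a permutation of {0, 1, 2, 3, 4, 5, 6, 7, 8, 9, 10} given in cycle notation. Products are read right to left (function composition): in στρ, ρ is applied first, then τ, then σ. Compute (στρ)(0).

Chase 0: ρ(0) = 6; τ(6) = 2; σ(2) = 0. Hence (στρ)(0) = 0.

0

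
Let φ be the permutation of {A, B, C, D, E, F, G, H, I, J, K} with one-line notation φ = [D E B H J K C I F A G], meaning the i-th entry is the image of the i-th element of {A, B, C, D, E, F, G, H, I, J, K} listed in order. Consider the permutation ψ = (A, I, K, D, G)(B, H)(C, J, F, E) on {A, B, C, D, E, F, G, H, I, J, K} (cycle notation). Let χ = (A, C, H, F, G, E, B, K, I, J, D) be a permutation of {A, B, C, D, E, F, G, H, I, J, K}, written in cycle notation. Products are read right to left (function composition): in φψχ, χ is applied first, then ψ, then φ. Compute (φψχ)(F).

Apply the permutations in order: χ(F) = G, then ψ(G) = A, then φ(A) = D. So (φψχ)(F) = D.

D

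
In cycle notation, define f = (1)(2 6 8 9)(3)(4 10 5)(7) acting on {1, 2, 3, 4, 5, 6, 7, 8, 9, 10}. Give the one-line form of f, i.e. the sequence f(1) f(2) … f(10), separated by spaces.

1 6 3 10 4 8 7 9 2 5

Reading each image from the cycles: 1→1, 2→6, 3→3, 4→10, 5→4, 6→8, 7→7, 8→9, 9→2, 10→5.
So the one-line form is 1 6 3 10 4 8 7 9 2 5.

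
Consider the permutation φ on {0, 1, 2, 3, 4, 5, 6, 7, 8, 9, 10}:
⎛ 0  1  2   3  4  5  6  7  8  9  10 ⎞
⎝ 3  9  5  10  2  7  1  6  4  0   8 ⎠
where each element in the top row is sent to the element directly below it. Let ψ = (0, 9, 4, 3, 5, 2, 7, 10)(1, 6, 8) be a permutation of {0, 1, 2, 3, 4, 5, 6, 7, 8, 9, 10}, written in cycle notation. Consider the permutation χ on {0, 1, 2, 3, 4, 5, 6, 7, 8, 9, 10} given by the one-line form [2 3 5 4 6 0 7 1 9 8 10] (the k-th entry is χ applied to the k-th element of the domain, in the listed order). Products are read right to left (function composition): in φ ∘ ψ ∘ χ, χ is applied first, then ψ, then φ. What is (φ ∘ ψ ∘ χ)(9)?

Chase 9: χ(9) = 8; ψ(8) = 1; φ(1) = 9. Hence (φ ∘ ψ ∘ χ)(9) = 9.

9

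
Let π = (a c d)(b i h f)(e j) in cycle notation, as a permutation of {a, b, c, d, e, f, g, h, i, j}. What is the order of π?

The disjoint cycles have lengths 4, 3, 2, 1.
The order is lcm(4, 3, 2) = 12.

12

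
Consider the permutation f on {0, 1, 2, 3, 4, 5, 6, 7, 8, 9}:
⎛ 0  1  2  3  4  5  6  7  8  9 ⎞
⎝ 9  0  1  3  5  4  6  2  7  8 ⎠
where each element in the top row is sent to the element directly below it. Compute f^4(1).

Tracing 1 → 0 → … returns to 1 after 6 steps, so 1 lies in a 6-cycle (0, 9, 8, 7, 2, 1).
Stepping 4 places around the cycle: 1 → 0 → 9 → 8 → 7.

7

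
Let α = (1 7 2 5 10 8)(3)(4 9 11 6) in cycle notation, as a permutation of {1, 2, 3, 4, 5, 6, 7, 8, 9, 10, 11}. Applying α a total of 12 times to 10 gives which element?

10 lies in the 6-cycle (1 7 2 5 10 8).
Powers repeat with period 6 on this cycle, and 12 mod 6 = 0, so α^12(10) = α^0(10).
So α^12(10) = 10.

10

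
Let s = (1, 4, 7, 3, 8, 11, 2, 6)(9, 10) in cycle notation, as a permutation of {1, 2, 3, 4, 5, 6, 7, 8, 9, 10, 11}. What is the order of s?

8

The cycle type of s is (8, 2, 1).
The order is lcm(8, 2) = 8.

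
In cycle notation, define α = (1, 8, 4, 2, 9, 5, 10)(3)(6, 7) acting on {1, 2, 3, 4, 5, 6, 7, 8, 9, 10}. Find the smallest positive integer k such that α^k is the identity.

14

The cycle type of α is (7, 2, 1).
The order is lcm(7, 2) = 14.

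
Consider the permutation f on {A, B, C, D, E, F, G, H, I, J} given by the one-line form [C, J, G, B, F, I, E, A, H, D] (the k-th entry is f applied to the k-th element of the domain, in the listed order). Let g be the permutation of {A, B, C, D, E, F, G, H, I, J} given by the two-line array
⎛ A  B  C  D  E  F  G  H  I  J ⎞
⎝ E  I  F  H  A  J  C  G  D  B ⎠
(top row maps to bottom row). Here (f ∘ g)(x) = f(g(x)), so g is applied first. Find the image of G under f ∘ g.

(f ∘ g)(G) = f(g(G)). g(G) = C, then f(C) = G. So (f ∘ g)(G) = G.

G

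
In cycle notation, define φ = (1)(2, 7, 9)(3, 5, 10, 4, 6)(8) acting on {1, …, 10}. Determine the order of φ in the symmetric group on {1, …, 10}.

The cycle type of φ is (5, 3, 1, 1).
Since disjoint cycles commute, ord(φ) = lcm(5, 3) = 15.

15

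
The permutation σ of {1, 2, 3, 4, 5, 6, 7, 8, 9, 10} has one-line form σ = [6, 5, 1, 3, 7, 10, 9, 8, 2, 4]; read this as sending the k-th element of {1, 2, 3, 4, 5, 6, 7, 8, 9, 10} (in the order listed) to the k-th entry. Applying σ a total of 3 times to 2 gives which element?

9

Tracing 2 → 5 → … returns to 2 after 4 steps, so 2 lies in a 4-cycle (2 5 7 9).
Advancing 3 steps from 2: 2 → 5 → 7 → 9.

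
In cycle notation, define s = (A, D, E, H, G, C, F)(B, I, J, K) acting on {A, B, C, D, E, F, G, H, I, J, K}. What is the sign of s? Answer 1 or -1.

The cycle lengths are 7, 4.
A cycle is odd iff its length is even; s has 1 even-length cycle, so sgn(s) = (−1)^1 and s is odd.

-1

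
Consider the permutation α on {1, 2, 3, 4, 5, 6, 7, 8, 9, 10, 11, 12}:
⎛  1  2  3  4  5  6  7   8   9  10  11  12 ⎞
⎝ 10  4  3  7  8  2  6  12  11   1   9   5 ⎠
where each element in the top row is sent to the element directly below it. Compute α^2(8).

5

Tracing 8 → 12 → … returns to 8 after 3 steps, so 8 lies in a 3-cycle (5 8 12).
Advancing 2 steps from 8: 8 → 12 → 5.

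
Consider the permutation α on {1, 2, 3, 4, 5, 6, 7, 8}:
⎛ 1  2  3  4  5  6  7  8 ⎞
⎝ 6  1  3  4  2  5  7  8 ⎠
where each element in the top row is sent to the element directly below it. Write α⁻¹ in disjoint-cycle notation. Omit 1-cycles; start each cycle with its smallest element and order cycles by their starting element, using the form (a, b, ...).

(1, 2, 5, 6)

The cycle decomposition of α is (1, 6, 5, 2).
Reversing each cycle (and rotating so the smallest element leads) gives α⁻¹ = (1, 2, 5, 6).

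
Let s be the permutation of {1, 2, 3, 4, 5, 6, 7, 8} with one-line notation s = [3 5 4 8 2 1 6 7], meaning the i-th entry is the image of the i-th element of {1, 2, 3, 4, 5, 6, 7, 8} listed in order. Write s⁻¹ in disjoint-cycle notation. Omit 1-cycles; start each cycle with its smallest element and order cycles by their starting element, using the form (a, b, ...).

First write s in disjoint cycles: (1, 3, 4, 8, 7, 6)(2, 5).
The inverse reverses every cycle; in canonical form, s⁻¹ = (1, 6, 7, 8, 4, 3)(2, 5).

(1, 6, 7, 8, 4, 3)(2, 5)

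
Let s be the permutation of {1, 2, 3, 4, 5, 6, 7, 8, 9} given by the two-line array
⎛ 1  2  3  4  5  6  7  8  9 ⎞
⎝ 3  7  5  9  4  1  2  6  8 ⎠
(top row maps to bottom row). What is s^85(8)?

6

Tracing 8 → 6 → … returns to 8 after 7 steps, so 8 lies in a 7-cycle (1, 3, 5, 4, 9, 8, 6).
Since the cycle has length 7, s^85 acts on it the same as s^1 (85 mod 7 = 1).
Stepping 1 place around the cycle: 8 → 6.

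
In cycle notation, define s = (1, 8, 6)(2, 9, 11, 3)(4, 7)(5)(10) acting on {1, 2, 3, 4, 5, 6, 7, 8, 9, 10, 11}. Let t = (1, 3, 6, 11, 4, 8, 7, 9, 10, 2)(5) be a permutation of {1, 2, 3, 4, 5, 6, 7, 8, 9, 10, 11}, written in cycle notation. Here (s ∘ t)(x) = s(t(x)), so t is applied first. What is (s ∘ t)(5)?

5

(s ∘ t)(5) = s(t(5)). t(5) = 5, then s(5) = 5. So (s ∘ t)(5) = 5.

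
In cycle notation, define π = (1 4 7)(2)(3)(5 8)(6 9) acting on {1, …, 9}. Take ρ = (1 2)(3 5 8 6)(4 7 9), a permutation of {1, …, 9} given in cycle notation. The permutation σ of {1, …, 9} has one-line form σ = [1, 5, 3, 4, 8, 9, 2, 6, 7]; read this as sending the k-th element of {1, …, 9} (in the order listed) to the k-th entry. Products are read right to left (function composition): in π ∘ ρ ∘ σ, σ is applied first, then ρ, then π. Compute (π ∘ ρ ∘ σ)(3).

Apply the permutations in order: σ(3) = 3, then ρ(3) = 5, then π(5) = 8. So (π ∘ ρ ∘ σ)(3) = 8.

8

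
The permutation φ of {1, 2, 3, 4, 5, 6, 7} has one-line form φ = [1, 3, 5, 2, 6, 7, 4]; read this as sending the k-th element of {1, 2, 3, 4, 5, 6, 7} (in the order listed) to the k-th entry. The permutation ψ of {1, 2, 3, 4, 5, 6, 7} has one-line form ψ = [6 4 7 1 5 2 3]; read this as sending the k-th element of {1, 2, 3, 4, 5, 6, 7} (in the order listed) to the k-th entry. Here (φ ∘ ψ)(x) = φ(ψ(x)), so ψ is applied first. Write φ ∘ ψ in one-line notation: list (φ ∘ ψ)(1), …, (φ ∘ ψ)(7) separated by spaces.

(φ ∘ ψ)(x) = φ(ψ(x)). Computing each image: φ(ψ(1)) = φ(6) = 7, φ(ψ(2)) = φ(4) = 2, φ(ψ(3)) = φ(7) = 4, φ(ψ(4)) = φ(1) = 1, φ(ψ(5)) = φ(5) = 6, φ(ψ(6)) = φ(2) = 3, φ(ψ(7)) = φ(3) = 5.
Hence φ ∘ ψ = [7 2 4 1 6 3 5].

7 2 4 1 6 3 5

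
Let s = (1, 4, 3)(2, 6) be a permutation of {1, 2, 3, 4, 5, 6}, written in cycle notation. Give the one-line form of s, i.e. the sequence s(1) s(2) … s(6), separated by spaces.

Reading each image from the cycles: 1↦4, 2↦6, 3↦1, 4↦3, 5↦5, 6↦2.
So the one-line form is 4 6 1 3 5 2.

4 6 1 3 5 2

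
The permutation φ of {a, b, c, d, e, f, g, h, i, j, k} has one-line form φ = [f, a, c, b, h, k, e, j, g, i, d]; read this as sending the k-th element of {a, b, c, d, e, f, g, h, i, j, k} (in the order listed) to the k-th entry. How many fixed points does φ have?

1

The fixed points (elements with φ(x) = x) are {c}, so there is 1.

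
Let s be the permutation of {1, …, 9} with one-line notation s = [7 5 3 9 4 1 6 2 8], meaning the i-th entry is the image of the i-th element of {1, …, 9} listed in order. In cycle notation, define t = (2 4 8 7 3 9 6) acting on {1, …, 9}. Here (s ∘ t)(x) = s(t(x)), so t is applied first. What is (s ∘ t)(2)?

t(2) = 4, then s(4) = 9; composing gives (s ∘ t)(2) = 9.

9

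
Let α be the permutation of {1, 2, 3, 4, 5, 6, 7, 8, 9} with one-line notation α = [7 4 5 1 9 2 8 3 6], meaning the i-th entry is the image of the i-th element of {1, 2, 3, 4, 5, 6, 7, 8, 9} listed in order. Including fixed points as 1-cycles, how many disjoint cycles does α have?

The cycle decomposition is (1, 7, 8, 3, 5, 9, 6, 2, 4), which has 1 cycle (counting 1-cycles).

1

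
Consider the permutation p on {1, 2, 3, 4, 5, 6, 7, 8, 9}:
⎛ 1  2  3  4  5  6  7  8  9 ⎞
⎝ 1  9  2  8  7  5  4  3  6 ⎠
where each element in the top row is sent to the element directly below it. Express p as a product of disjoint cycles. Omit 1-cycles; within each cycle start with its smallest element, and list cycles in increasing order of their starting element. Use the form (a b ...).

(2 9 6 5 7 4 8 3)

Iterating p from 2 gives 2 → 9 → 6 → 5 → 7 → 4 → 8 → 3 → 2; that is the 8-cycle (2 9 6 5 7 4 8 3).
Continuing from each remaining unvisited element yields (2 9 6 5 7 4 8 3).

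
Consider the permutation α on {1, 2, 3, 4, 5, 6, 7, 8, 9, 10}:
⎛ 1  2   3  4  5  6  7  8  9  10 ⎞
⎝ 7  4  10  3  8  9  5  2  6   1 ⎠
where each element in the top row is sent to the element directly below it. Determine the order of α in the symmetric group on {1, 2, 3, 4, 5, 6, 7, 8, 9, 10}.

Writing α as disjoint cycles, the cycle lengths are 8, 2.
The order is lcm(8, 2) = 8.

8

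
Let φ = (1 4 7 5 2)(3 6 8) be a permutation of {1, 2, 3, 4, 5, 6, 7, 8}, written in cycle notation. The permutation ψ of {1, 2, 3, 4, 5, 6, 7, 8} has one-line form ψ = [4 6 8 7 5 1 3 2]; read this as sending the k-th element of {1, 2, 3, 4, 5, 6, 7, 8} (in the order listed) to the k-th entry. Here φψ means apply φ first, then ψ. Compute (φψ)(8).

8

First apply φ: φ(8) = 3, then ψ(3) = 8. Thus (φψ)(8) = 8.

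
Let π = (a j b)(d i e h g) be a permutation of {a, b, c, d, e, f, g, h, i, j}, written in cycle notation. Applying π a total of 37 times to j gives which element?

b

j lies in the 3-cycle (a j b).
Powers repeat with period 3 on this cycle, and 37 mod 3 = 1, so π^37(j) = π^1(j).
Stepping 1 place around the cycle: j → b.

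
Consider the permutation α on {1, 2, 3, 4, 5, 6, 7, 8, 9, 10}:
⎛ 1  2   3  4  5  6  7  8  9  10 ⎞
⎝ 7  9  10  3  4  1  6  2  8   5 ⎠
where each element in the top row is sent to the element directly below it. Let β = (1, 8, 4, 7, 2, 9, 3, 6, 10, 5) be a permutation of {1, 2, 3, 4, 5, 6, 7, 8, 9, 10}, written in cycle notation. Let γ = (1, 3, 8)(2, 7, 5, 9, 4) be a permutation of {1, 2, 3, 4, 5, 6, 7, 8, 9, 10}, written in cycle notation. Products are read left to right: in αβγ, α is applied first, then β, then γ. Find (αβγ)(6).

1

Chase 6: α(6) = 1; β(1) = 8; γ(8) = 1. Hence (αβγ)(6) = 1.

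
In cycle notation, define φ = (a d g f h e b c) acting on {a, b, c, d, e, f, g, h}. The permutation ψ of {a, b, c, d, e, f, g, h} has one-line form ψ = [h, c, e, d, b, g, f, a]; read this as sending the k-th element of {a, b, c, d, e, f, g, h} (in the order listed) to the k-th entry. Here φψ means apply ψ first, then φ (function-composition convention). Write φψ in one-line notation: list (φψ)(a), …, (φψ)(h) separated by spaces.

(φψ)(x) = φ(ψ(x)). Computing each image: φ(ψ(a)) = φ(h) = e, φ(ψ(b)) = φ(c) = a, φ(ψ(c)) = φ(e) = b, φ(ψ(d)) = φ(d) = g, φ(ψ(e)) = φ(b) = c, φ(ψ(f)) = φ(g) = f, φ(ψ(g)) = φ(f) = h, φ(ψ(h)) = φ(a) = d.
Hence φψ = [e a b g c f h d].

e a b g c f h d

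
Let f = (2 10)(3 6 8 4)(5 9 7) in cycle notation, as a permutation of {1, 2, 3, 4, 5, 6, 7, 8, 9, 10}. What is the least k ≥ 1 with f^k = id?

The disjoint cycles have lengths 4, 3, 2, 1.
The order is lcm(4, 3, 2) = 12.

12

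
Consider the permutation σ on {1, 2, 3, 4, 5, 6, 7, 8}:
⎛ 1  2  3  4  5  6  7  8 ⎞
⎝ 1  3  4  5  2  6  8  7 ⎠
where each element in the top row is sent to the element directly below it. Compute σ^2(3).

Tracing 3 → 4 → … returns to 3 after 4 steps, so 3 lies in a 4-cycle (2 3 4 5).
Advancing 2 steps from 3: 3 → 4 → 5.

5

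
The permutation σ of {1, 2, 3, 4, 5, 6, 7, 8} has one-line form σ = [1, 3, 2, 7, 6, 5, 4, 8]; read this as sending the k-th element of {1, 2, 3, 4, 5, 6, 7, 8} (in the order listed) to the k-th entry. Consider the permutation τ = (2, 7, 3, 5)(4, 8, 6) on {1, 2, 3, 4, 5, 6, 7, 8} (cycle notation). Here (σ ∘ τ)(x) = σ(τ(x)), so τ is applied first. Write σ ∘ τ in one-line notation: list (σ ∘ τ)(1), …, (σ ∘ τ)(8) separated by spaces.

1 4 6 8 3 7 2 5

(σ ∘ τ)(x) = σ(τ(x)). Computing each image: σ(τ(1)) = σ(1) = 1, σ(τ(2)) = σ(7) = 4, σ(τ(3)) = σ(5) = 6, σ(τ(4)) = σ(8) = 8, σ(τ(5)) = σ(2) = 3, σ(τ(6)) = σ(4) = 7, σ(τ(7)) = σ(3) = 2, σ(τ(8)) = σ(6) = 5.
Hence σ ∘ τ = [1 4 6 8 3 7 2 5].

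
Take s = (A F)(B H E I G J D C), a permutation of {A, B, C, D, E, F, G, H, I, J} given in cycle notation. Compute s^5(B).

B lies in the 8-cycle (B H E I G J D C).
Stepping 5 places around the cycle: B → H → E → I → G → J.

J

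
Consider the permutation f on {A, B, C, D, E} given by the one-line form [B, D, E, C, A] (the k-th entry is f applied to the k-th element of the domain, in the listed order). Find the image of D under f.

C

D is element number 4 of the domain, and entry number 4 of the one-line form is C, so f(D) = C.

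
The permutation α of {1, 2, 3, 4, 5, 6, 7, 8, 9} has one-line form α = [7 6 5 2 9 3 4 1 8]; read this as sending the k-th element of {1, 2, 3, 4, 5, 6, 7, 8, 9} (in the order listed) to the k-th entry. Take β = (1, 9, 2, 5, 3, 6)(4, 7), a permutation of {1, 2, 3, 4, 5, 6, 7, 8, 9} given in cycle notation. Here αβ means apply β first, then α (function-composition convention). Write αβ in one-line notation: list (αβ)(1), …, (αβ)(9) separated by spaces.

(αβ)(x) = α(β(x)). Computing each image: α(β(1)) = α(9) = 8, α(β(2)) = α(5) = 9, α(β(3)) = α(6) = 3, α(β(4)) = α(7) = 4, α(β(5)) = α(3) = 5, α(β(6)) = α(1) = 7, α(β(7)) = α(4) = 2, α(β(8)) = α(8) = 1, α(β(9)) = α(2) = 6.
Hence αβ = [8 9 3 4 5 7 2 1 6].

8 9 3 4 5 7 2 1 6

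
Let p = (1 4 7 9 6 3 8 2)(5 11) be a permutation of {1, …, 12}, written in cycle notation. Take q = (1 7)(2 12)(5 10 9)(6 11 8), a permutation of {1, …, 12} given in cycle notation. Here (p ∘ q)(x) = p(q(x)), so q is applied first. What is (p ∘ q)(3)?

8

q(3) = 3, then p(3) = 8; composing gives (p ∘ q)(3) = 8.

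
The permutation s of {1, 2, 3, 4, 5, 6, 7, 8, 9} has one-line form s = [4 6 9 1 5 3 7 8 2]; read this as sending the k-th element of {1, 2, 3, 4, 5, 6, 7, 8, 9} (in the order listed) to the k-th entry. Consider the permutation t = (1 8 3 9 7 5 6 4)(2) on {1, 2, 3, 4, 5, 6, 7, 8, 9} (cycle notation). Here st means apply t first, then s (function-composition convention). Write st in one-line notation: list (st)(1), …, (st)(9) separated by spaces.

Chase each element through t then s: 1 → 8 → 8; 2 → 2 → 6; 3 → 9 → 2; 4 → 1 → 4; 5 → 6 → 3; 6 → 4 → 1; 7 → 5 → 5; 8 → 3 → 9; 9 → 7 → 7.
Collecting the images, st = [8 6 2 4 3 1 5 9 7].

8 6 2 4 3 1 5 9 7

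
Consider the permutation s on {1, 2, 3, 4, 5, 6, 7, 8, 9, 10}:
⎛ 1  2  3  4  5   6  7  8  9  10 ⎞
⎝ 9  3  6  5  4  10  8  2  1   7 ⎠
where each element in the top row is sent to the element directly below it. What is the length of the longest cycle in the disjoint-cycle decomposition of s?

6

Decomposing into disjoint cycles gives (1, 9)(2, 3, 6, 10, 7, 8)(4, 5); the longest has length 6.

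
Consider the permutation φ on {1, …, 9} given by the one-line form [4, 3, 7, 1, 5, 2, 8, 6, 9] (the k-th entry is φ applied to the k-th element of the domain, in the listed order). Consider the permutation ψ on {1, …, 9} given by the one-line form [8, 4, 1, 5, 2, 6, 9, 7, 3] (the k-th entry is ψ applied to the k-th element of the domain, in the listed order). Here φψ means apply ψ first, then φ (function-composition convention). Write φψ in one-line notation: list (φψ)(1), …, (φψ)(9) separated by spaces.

Chase each element through ψ then φ: 1 → 8 → 6; 2 → 4 → 1; 3 → 1 → 4; 4 → 5 → 5; 5 → 2 → 3; 6 → 6 → 2; 7 → 9 → 9; 8 → 7 → 8; 9 → 3 → 7.
Collecting the images, φψ = [6 1 4 5 3 2 9 8 7].

6 1 4 5 3 2 9 8 7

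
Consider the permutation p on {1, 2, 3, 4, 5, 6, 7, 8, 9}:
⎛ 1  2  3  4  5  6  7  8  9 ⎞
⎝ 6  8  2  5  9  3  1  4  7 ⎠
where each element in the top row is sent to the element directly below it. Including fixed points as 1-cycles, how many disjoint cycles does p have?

1

The cycle decomposition is (1, 6, 3, 2, 8, 4, 5, 9, 7), which has 1 cycle (counting 1-cycles).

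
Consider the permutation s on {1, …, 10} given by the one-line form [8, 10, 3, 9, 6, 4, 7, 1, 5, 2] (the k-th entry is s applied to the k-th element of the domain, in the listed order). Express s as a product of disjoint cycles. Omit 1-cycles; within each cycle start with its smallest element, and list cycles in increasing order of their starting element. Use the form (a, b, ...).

(1, 8)(2, 10)(4, 9, 5, 6)

From 1: 1 → 8 → 1, closing the cycle (1, 8).
Repeating from the next unused element and collecting all non-trivial cycles gives (1, 8)(2, 10)(4, 9, 5, 6).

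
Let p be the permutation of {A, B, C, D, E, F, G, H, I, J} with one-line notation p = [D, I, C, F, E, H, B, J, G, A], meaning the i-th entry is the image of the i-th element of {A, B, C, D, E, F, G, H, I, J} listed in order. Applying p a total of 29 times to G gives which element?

Tracing G → B → … returns to G after 3 steps, so G lies in a 3-cycle (B, I, G).
On a 3-cycle, p^3 is the identity, so p^29 = p^2 there (29 ≡ 2 mod 3).
Advancing 2 steps from G: G → B → I.

I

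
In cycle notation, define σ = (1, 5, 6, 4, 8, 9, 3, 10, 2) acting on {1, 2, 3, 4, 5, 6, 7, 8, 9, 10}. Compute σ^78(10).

8

10 lies in the 9-cycle (1, 5, 6, 4, 8, 9, 3, 10, 2).
Powers repeat with period 9 on this cycle, and 78 mod 9 = 6, so σ^78(10) = σ^6(10).
Stepping 6 places around the cycle: 10 → 2 → 1 → 5 → 6 → 4 → 8.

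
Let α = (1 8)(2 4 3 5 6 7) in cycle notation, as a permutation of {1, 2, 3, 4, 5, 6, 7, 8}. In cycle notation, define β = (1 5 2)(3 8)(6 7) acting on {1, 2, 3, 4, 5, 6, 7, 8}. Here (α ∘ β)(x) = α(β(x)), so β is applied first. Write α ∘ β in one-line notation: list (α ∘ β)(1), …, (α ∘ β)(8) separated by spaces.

Chase each element through β then α: 1 → 5 → 6; 2 → 1 → 8; 3 → 8 → 1; 4 → 4 → 3; 5 → 2 → 4; 6 → 7 → 2; 7 → 6 → 7; 8 → 3 → 5.
So α ∘ β in one-line form is 6 8 1 3 4 2 7 5.

6 8 1 3 4 2 7 5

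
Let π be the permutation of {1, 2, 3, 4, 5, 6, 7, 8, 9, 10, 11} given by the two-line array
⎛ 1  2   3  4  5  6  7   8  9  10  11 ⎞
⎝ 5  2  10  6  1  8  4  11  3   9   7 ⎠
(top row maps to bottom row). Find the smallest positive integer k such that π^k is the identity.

Writing π as disjoint cycles, the cycle lengths are 5, 3, 2, 1.
The order is lcm(5, 3, 2) = 30.

30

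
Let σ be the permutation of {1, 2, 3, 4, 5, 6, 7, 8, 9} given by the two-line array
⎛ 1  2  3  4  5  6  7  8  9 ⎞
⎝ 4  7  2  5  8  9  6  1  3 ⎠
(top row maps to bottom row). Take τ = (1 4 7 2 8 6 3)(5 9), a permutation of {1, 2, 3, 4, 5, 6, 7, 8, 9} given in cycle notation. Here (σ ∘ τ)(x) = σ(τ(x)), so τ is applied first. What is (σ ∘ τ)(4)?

6

τ(4) = 7, then σ(7) = 6; composing gives (σ ∘ τ)(4) = 6.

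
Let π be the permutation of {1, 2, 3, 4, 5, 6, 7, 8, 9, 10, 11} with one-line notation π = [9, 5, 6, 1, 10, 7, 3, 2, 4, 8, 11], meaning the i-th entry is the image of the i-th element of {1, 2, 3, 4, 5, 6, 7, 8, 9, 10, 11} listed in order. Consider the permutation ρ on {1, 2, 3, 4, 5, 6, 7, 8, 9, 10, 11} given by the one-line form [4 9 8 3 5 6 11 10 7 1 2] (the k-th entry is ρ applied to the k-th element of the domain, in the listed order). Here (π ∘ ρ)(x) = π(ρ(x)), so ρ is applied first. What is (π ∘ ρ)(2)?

ρ(2) = 9, then π(9) = 4; composing gives (π ∘ ρ)(2) = 4.

4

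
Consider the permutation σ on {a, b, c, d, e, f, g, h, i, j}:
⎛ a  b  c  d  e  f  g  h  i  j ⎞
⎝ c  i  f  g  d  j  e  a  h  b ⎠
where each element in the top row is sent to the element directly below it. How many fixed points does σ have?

No element satisfies σ(x) = x, so there are 0 fixed points.

0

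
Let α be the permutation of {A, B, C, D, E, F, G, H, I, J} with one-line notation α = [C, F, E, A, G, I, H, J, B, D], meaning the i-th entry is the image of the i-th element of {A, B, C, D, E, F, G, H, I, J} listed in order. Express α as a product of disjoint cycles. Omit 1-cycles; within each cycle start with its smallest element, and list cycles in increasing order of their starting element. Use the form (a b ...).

(A C E G H J D)(B F I)

Start at A and follow images: A → C → E → G → H → J → D → A, giving the cycle (A C E G H J D).
Repeating from the next unused element and collecting all non-trivial cycles gives (A C E G H J D)(B F I).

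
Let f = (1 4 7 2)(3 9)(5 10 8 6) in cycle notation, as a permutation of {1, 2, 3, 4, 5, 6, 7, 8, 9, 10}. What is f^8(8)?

8 lies in the 4-cycle (5 10 8 6).
Since the cycle has length 4, f^8 acts on it the same as f^0 (8 mod 4 = 0).
So f^8(8) = 8.

8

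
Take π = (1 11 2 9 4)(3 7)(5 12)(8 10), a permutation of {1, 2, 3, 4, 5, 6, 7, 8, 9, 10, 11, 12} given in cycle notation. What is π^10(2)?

2 lies in the 5-cycle (1 11 2 9 4).
Since the cycle has length 5, π^10 acts on it the same as π^0 (10 mod 5 = 0).
So π^10(2) = 2.

2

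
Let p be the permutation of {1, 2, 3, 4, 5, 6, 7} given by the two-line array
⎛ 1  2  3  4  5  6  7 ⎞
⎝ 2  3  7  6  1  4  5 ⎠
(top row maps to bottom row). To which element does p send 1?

The entry below 1 in the array is 2, so p(1) = 2.

2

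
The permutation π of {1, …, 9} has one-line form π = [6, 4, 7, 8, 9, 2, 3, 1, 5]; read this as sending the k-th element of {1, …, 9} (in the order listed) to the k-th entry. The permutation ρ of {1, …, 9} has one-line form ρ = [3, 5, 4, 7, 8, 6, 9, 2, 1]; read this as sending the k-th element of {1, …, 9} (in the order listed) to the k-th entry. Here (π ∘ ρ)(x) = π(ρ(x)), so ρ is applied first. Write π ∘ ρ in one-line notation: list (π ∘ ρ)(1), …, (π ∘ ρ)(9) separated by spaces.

(π ∘ ρ)(x) = π(ρ(x)). Computing each image: π(ρ(1)) = π(3) = 7, π(ρ(2)) = π(5) = 9, π(ρ(3)) = π(4) = 8, π(ρ(4)) = π(7) = 3, π(ρ(5)) = π(8) = 1, π(ρ(6)) = π(6) = 2, π(ρ(7)) = π(9) = 5, π(ρ(8)) = π(2) = 4, π(ρ(9)) = π(1) = 6.
Hence π ∘ ρ = [7 9 8 3 1 2 5 4 6].

7 9 8 3 1 2 5 4 6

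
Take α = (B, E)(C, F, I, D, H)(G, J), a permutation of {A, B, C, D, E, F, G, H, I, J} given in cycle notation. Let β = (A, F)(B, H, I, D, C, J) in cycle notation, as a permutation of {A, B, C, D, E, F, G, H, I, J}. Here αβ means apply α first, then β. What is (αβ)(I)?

First apply α: α(I) = D, then β(D) = C. Thus (αβ)(I) = C.

C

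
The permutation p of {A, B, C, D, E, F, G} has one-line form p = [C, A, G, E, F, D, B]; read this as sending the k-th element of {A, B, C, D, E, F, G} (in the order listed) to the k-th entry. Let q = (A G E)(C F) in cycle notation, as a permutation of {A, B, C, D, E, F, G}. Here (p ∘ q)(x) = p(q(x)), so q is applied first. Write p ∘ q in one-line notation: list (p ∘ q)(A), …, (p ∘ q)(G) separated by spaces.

B A D E C G F

For each element, apply q then p: A → G → B; B → B → A; C → F → D; D → D → E; E → A → C; F → C → G; G → E → F.
So p ∘ q in one-line form is B A D E C G F.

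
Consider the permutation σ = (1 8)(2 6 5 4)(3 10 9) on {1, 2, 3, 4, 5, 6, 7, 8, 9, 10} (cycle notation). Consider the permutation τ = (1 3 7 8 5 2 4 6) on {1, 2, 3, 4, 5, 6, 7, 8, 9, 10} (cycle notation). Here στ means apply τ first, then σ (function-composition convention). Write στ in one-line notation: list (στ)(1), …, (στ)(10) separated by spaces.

(στ)(x) = σ(τ(x)). Computing each image: σ(τ(1)) = σ(3) = 10, σ(τ(2)) = σ(4) = 2, σ(τ(3)) = σ(7) = 7, σ(τ(4)) = σ(6) = 5, σ(τ(5)) = σ(2) = 6, σ(τ(6)) = σ(1) = 8, σ(τ(7)) = σ(8) = 1, σ(τ(8)) = σ(5) = 4, σ(τ(9)) = σ(9) = 3, σ(τ(10)) = σ(10) = 9.
Hence στ = [10 2 7 5 6 8 1 4 3 9].

10 2 7 5 6 8 1 4 3 9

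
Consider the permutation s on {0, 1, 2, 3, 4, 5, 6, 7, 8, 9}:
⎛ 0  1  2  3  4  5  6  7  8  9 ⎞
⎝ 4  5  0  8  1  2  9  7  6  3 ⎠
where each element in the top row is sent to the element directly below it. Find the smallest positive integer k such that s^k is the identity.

20

Decomposing into disjoint cycles gives cycle lengths 5, 4, 1.
The order of s is the least common multiple of its cycle lengths: lcm(5, 4) = 20.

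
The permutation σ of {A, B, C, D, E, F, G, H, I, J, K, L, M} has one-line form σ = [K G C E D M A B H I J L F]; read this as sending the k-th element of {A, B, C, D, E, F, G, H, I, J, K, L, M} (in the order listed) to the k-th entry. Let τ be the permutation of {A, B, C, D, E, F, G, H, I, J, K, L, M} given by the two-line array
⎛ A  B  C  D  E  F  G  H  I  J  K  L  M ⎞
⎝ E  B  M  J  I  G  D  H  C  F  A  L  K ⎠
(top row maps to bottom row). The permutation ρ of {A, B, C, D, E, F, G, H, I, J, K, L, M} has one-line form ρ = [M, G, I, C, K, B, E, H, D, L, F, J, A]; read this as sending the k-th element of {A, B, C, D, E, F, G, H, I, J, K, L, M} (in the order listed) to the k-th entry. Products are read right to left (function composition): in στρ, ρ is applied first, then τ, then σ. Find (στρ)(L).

M

Apply the permutations in order: ρ(L) = J, then τ(J) = F, then σ(F) = M. So (στρ)(L) = M.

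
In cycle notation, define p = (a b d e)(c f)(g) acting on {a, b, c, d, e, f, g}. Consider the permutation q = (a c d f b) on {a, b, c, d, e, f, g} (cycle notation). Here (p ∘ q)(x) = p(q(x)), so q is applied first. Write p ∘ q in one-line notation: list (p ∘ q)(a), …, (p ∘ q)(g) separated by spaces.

(p ∘ q)(x) = p(q(x)). Computing each image: p(q(a)) = p(c) = f, p(q(b)) = p(a) = b, p(q(c)) = p(d) = e, p(q(d)) = p(f) = c, p(q(e)) = p(e) = a, p(q(f)) = p(b) = d, p(q(g)) = p(g) = g.
Hence p ∘ q = [f b e c a d g].

f b e c a d g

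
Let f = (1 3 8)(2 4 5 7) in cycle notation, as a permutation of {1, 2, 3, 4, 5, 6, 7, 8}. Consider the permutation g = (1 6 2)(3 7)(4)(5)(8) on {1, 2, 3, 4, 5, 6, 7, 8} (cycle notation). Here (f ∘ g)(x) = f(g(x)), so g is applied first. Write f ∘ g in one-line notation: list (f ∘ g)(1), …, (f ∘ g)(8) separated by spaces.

6 3 2 5 7 4 8 1

Chase each element through g then f: 1 → 6 → 6; 2 → 1 → 3; 3 → 7 → 2; 4 → 4 → 5; 5 → 5 → 7; 6 → 2 → 4; 7 → 3 → 8; 8 → 8 → 1.
So f ∘ g in one-line form is 6 3 2 5 7 4 8 1.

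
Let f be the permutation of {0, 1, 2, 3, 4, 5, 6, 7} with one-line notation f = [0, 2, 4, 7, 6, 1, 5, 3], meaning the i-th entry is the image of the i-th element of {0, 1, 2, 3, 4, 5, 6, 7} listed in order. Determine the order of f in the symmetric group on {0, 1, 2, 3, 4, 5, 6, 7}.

Decomposing into disjoint cycles gives cycle lengths 5, 2, 1.
Since disjoint cycles commute, ord(f) = lcm(5, 2) = 10.

10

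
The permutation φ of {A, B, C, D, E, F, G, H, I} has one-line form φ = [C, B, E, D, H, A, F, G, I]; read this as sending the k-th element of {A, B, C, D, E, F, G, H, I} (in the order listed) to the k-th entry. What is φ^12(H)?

H

Tracing H → G → … returns to H after 6 steps, so H lies in a 6-cycle (A C E H G F).
Powers repeat with period 6 on this cycle, and 12 mod 6 = 0, so φ^12(H) = φ^0(H).
So φ^12(H) = H.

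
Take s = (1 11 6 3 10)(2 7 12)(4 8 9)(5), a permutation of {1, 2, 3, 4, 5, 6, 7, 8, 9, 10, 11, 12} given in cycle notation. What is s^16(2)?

2 lies in the 3-cycle (2 7 12).
On a 3-cycle, s^3 is the identity, so s^16 = s^1 there (16 ≡ 1 mod 3).
Stepping 1 place around the cycle: 2 → 7.

7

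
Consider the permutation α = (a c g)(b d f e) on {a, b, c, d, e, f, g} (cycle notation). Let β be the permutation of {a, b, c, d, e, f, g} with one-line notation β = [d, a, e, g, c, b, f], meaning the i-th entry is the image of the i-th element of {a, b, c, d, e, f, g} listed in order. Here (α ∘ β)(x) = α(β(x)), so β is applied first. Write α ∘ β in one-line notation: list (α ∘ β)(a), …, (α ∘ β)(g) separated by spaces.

f c b a g d e

Chase each element through β then α: a → d → f; b → a → c; c → e → b; d → g → a; e → c → g; f → b → d; g → f → e.
Collecting the images, α ∘ β = [f c b a g d e].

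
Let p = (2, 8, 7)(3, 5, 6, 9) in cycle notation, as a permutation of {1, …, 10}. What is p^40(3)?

3 lies in the 4-cycle (3, 5, 6, 9).
Since the cycle has length 4, p^40 acts on it the same as p^0 (40 mod 4 = 0).
So p^40(3) = 3.

3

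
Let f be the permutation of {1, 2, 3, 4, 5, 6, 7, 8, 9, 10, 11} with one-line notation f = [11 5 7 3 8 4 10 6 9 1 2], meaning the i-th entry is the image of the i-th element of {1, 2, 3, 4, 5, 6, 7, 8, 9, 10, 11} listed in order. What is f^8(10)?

3

Tracing 10 → 1 → … returns to 10 after 10 steps, so 10 lies in a 10-cycle (1 11 2 5 8 6 4 3 7 10).
Advancing 8 steps from 10: 10 → 1 → 11 → 2 → 5 → 8 → 6 → 4 → 3.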